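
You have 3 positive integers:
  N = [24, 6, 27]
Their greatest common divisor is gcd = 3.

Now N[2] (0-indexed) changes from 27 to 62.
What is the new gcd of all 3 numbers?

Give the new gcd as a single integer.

Answer: 2

Derivation:
Numbers: [24, 6, 27], gcd = 3
Change: index 2, 27 -> 62
gcd of the OTHER numbers (without index 2): gcd([24, 6]) = 6
New gcd = gcd(g_others, new_val) = gcd(6, 62) = 2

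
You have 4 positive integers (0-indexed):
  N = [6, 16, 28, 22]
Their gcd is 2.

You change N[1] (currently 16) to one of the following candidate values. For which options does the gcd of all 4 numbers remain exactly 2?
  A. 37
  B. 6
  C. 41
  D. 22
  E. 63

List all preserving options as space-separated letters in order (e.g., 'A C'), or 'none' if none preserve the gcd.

Answer: B D

Derivation:
Old gcd = 2; gcd of others (without N[1]) = 2
New gcd for candidate v: gcd(2, v). Preserves old gcd iff gcd(2, v) = 2.
  Option A: v=37, gcd(2,37)=1 -> changes
  Option B: v=6, gcd(2,6)=2 -> preserves
  Option C: v=41, gcd(2,41)=1 -> changes
  Option D: v=22, gcd(2,22)=2 -> preserves
  Option E: v=63, gcd(2,63)=1 -> changes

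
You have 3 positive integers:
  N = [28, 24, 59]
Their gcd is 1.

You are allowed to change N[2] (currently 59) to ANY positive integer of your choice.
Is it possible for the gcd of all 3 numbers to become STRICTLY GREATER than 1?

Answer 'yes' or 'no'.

Answer: yes

Derivation:
Current gcd = 1
gcd of all OTHER numbers (without N[2]=59): gcd([28, 24]) = 4
The new gcd after any change is gcd(4, new_value).
This can be at most 4.
Since 4 > old gcd 1, the gcd CAN increase (e.g., set N[2] = 4).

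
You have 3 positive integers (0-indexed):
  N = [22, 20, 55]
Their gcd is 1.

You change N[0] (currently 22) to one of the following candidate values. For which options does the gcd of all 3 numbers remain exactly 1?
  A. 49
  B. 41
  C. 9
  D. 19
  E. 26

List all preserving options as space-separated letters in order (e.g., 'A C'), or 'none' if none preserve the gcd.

Old gcd = 1; gcd of others (without N[0]) = 5
New gcd for candidate v: gcd(5, v). Preserves old gcd iff gcd(5, v) = 1.
  Option A: v=49, gcd(5,49)=1 -> preserves
  Option B: v=41, gcd(5,41)=1 -> preserves
  Option C: v=9, gcd(5,9)=1 -> preserves
  Option D: v=19, gcd(5,19)=1 -> preserves
  Option E: v=26, gcd(5,26)=1 -> preserves

Answer: A B C D E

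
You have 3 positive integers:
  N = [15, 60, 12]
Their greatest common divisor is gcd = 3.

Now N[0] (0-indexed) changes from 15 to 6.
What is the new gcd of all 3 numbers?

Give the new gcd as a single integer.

Answer: 6

Derivation:
Numbers: [15, 60, 12], gcd = 3
Change: index 0, 15 -> 6
gcd of the OTHER numbers (without index 0): gcd([60, 12]) = 12
New gcd = gcd(g_others, new_val) = gcd(12, 6) = 6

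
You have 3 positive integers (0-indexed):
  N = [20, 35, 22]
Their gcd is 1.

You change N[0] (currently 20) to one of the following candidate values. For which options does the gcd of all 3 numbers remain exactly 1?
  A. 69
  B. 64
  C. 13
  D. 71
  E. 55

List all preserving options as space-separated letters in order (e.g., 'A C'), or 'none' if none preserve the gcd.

Old gcd = 1; gcd of others (without N[0]) = 1
New gcd for candidate v: gcd(1, v). Preserves old gcd iff gcd(1, v) = 1.
  Option A: v=69, gcd(1,69)=1 -> preserves
  Option B: v=64, gcd(1,64)=1 -> preserves
  Option C: v=13, gcd(1,13)=1 -> preserves
  Option D: v=71, gcd(1,71)=1 -> preserves
  Option E: v=55, gcd(1,55)=1 -> preserves

Answer: A B C D E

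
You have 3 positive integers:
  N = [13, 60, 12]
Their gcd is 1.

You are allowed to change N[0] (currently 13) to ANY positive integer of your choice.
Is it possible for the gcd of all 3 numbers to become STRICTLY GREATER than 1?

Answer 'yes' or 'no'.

Current gcd = 1
gcd of all OTHER numbers (without N[0]=13): gcd([60, 12]) = 12
The new gcd after any change is gcd(12, new_value).
This can be at most 12.
Since 12 > old gcd 1, the gcd CAN increase (e.g., set N[0] = 12).

Answer: yes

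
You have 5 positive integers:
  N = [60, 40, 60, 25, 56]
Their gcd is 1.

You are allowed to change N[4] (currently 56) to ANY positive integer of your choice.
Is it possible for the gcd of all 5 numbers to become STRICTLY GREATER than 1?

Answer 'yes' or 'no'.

Answer: yes

Derivation:
Current gcd = 1
gcd of all OTHER numbers (without N[4]=56): gcd([60, 40, 60, 25]) = 5
The new gcd after any change is gcd(5, new_value).
This can be at most 5.
Since 5 > old gcd 1, the gcd CAN increase (e.g., set N[4] = 5).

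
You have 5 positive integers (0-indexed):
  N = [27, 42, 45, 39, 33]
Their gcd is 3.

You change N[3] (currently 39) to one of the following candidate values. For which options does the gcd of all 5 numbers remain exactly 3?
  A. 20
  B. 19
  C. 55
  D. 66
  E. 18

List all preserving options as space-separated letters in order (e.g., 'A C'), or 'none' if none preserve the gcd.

Old gcd = 3; gcd of others (without N[3]) = 3
New gcd for candidate v: gcd(3, v). Preserves old gcd iff gcd(3, v) = 3.
  Option A: v=20, gcd(3,20)=1 -> changes
  Option B: v=19, gcd(3,19)=1 -> changes
  Option C: v=55, gcd(3,55)=1 -> changes
  Option D: v=66, gcd(3,66)=3 -> preserves
  Option E: v=18, gcd(3,18)=3 -> preserves

Answer: D E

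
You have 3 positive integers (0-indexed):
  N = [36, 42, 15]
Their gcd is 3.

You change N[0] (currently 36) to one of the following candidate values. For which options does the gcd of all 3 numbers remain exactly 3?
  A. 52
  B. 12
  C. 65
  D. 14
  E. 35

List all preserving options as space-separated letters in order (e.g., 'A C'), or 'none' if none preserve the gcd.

Old gcd = 3; gcd of others (without N[0]) = 3
New gcd for candidate v: gcd(3, v). Preserves old gcd iff gcd(3, v) = 3.
  Option A: v=52, gcd(3,52)=1 -> changes
  Option B: v=12, gcd(3,12)=3 -> preserves
  Option C: v=65, gcd(3,65)=1 -> changes
  Option D: v=14, gcd(3,14)=1 -> changes
  Option E: v=35, gcd(3,35)=1 -> changes

Answer: B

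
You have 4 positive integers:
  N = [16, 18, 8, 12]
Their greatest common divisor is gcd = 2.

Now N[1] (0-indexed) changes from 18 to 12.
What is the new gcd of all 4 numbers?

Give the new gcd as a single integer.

Answer: 4

Derivation:
Numbers: [16, 18, 8, 12], gcd = 2
Change: index 1, 18 -> 12
gcd of the OTHER numbers (without index 1): gcd([16, 8, 12]) = 4
New gcd = gcd(g_others, new_val) = gcd(4, 12) = 4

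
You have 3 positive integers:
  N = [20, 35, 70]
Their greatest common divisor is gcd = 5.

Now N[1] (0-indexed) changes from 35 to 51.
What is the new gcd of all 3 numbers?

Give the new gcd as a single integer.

Numbers: [20, 35, 70], gcd = 5
Change: index 1, 35 -> 51
gcd of the OTHER numbers (without index 1): gcd([20, 70]) = 10
New gcd = gcd(g_others, new_val) = gcd(10, 51) = 1

Answer: 1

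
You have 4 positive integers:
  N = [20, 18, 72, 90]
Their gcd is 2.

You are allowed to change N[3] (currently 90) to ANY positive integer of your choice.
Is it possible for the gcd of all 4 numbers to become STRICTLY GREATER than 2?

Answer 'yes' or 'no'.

Answer: no

Derivation:
Current gcd = 2
gcd of all OTHER numbers (without N[3]=90): gcd([20, 18, 72]) = 2
The new gcd after any change is gcd(2, new_value).
This can be at most 2.
Since 2 = old gcd 2, the gcd can only stay the same or decrease.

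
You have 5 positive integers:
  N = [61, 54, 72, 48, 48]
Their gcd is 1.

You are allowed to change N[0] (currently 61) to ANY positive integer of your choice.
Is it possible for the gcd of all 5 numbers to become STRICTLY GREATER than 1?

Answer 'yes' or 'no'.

Current gcd = 1
gcd of all OTHER numbers (without N[0]=61): gcd([54, 72, 48, 48]) = 6
The new gcd after any change is gcd(6, new_value).
This can be at most 6.
Since 6 > old gcd 1, the gcd CAN increase (e.g., set N[0] = 6).

Answer: yes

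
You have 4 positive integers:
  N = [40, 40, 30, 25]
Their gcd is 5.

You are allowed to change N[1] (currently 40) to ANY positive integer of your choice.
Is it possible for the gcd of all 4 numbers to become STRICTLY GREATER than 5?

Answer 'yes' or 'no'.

Current gcd = 5
gcd of all OTHER numbers (without N[1]=40): gcd([40, 30, 25]) = 5
The new gcd after any change is gcd(5, new_value).
This can be at most 5.
Since 5 = old gcd 5, the gcd can only stay the same or decrease.

Answer: no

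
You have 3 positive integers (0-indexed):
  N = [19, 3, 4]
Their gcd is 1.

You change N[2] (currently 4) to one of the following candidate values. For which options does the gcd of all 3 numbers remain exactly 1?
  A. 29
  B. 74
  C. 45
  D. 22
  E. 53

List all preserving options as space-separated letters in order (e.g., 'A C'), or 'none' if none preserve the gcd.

Answer: A B C D E

Derivation:
Old gcd = 1; gcd of others (without N[2]) = 1
New gcd for candidate v: gcd(1, v). Preserves old gcd iff gcd(1, v) = 1.
  Option A: v=29, gcd(1,29)=1 -> preserves
  Option B: v=74, gcd(1,74)=1 -> preserves
  Option C: v=45, gcd(1,45)=1 -> preserves
  Option D: v=22, gcd(1,22)=1 -> preserves
  Option E: v=53, gcd(1,53)=1 -> preserves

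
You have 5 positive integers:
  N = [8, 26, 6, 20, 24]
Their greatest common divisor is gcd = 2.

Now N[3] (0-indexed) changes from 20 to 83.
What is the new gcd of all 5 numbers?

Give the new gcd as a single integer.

Answer: 1

Derivation:
Numbers: [8, 26, 6, 20, 24], gcd = 2
Change: index 3, 20 -> 83
gcd of the OTHER numbers (without index 3): gcd([8, 26, 6, 24]) = 2
New gcd = gcd(g_others, new_val) = gcd(2, 83) = 1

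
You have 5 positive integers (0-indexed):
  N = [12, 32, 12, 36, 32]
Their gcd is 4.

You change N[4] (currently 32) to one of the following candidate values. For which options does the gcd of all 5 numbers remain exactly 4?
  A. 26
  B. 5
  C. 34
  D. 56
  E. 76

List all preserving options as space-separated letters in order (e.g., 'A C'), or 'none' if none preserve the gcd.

Answer: D E

Derivation:
Old gcd = 4; gcd of others (without N[4]) = 4
New gcd for candidate v: gcd(4, v). Preserves old gcd iff gcd(4, v) = 4.
  Option A: v=26, gcd(4,26)=2 -> changes
  Option B: v=5, gcd(4,5)=1 -> changes
  Option C: v=34, gcd(4,34)=2 -> changes
  Option D: v=56, gcd(4,56)=4 -> preserves
  Option E: v=76, gcd(4,76)=4 -> preserves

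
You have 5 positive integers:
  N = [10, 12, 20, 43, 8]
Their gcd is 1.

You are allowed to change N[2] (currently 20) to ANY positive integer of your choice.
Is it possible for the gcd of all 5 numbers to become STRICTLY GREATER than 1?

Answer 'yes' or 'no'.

Answer: no

Derivation:
Current gcd = 1
gcd of all OTHER numbers (without N[2]=20): gcd([10, 12, 43, 8]) = 1
The new gcd after any change is gcd(1, new_value).
This can be at most 1.
Since 1 = old gcd 1, the gcd can only stay the same or decrease.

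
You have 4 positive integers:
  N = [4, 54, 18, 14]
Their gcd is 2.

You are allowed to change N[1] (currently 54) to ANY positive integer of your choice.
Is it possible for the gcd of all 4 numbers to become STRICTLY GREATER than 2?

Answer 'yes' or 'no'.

Answer: no

Derivation:
Current gcd = 2
gcd of all OTHER numbers (without N[1]=54): gcd([4, 18, 14]) = 2
The new gcd after any change is gcd(2, new_value).
This can be at most 2.
Since 2 = old gcd 2, the gcd can only stay the same or decrease.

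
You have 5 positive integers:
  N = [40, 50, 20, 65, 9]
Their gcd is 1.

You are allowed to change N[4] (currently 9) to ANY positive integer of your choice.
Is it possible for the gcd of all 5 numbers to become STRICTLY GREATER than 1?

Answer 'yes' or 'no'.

Answer: yes

Derivation:
Current gcd = 1
gcd of all OTHER numbers (without N[4]=9): gcd([40, 50, 20, 65]) = 5
The new gcd after any change is gcd(5, new_value).
This can be at most 5.
Since 5 > old gcd 1, the gcd CAN increase (e.g., set N[4] = 5).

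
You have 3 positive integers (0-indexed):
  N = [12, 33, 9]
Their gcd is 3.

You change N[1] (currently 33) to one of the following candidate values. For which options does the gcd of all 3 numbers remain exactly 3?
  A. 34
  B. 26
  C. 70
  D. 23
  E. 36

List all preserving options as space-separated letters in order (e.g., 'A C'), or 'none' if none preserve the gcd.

Old gcd = 3; gcd of others (without N[1]) = 3
New gcd for candidate v: gcd(3, v). Preserves old gcd iff gcd(3, v) = 3.
  Option A: v=34, gcd(3,34)=1 -> changes
  Option B: v=26, gcd(3,26)=1 -> changes
  Option C: v=70, gcd(3,70)=1 -> changes
  Option D: v=23, gcd(3,23)=1 -> changes
  Option E: v=36, gcd(3,36)=3 -> preserves

Answer: E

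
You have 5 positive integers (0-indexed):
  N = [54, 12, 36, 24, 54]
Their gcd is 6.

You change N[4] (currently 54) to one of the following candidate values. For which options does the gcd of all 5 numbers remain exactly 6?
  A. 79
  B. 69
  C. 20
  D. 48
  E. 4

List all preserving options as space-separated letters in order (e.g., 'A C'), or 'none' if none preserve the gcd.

Old gcd = 6; gcd of others (without N[4]) = 6
New gcd for candidate v: gcd(6, v). Preserves old gcd iff gcd(6, v) = 6.
  Option A: v=79, gcd(6,79)=1 -> changes
  Option B: v=69, gcd(6,69)=3 -> changes
  Option C: v=20, gcd(6,20)=2 -> changes
  Option D: v=48, gcd(6,48)=6 -> preserves
  Option E: v=4, gcd(6,4)=2 -> changes

Answer: D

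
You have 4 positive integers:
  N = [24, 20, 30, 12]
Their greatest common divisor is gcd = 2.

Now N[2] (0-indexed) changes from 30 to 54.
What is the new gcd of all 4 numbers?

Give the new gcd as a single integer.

Numbers: [24, 20, 30, 12], gcd = 2
Change: index 2, 30 -> 54
gcd of the OTHER numbers (without index 2): gcd([24, 20, 12]) = 4
New gcd = gcd(g_others, new_val) = gcd(4, 54) = 2

Answer: 2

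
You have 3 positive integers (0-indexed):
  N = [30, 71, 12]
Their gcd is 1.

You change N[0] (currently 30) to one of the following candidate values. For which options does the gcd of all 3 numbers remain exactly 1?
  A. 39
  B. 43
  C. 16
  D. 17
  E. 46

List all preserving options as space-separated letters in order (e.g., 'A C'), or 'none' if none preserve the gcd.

Old gcd = 1; gcd of others (without N[0]) = 1
New gcd for candidate v: gcd(1, v). Preserves old gcd iff gcd(1, v) = 1.
  Option A: v=39, gcd(1,39)=1 -> preserves
  Option B: v=43, gcd(1,43)=1 -> preserves
  Option C: v=16, gcd(1,16)=1 -> preserves
  Option D: v=17, gcd(1,17)=1 -> preserves
  Option E: v=46, gcd(1,46)=1 -> preserves

Answer: A B C D E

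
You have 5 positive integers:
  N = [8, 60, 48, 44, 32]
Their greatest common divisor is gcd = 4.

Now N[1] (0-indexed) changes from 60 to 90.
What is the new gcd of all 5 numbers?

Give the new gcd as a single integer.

Answer: 2

Derivation:
Numbers: [8, 60, 48, 44, 32], gcd = 4
Change: index 1, 60 -> 90
gcd of the OTHER numbers (without index 1): gcd([8, 48, 44, 32]) = 4
New gcd = gcd(g_others, new_val) = gcd(4, 90) = 2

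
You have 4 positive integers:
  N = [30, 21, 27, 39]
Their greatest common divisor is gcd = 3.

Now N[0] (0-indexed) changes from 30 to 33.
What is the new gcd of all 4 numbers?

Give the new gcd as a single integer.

Numbers: [30, 21, 27, 39], gcd = 3
Change: index 0, 30 -> 33
gcd of the OTHER numbers (without index 0): gcd([21, 27, 39]) = 3
New gcd = gcd(g_others, new_val) = gcd(3, 33) = 3

Answer: 3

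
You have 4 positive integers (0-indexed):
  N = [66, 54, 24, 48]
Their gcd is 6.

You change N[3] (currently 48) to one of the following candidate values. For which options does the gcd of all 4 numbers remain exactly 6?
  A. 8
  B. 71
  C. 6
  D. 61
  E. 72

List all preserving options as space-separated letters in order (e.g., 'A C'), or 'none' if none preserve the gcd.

Old gcd = 6; gcd of others (without N[3]) = 6
New gcd for candidate v: gcd(6, v). Preserves old gcd iff gcd(6, v) = 6.
  Option A: v=8, gcd(6,8)=2 -> changes
  Option B: v=71, gcd(6,71)=1 -> changes
  Option C: v=6, gcd(6,6)=6 -> preserves
  Option D: v=61, gcd(6,61)=1 -> changes
  Option E: v=72, gcd(6,72)=6 -> preserves

Answer: C E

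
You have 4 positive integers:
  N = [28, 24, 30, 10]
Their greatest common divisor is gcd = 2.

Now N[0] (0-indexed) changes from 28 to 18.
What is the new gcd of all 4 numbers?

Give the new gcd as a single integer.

Numbers: [28, 24, 30, 10], gcd = 2
Change: index 0, 28 -> 18
gcd of the OTHER numbers (without index 0): gcd([24, 30, 10]) = 2
New gcd = gcd(g_others, new_val) = gcd(2, 18) = 2

Answer: 2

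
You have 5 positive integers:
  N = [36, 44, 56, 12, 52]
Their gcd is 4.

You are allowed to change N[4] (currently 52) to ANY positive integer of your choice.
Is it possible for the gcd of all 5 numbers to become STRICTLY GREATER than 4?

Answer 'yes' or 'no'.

Answer: no

Derivation:
Current gcd = 4
gcd of all OTHER numbers (without N[4]=52): gcd([36, 44, 56, 12]) = 4
The new gcd after any change is gcd(4, new_value).
This can be at most 4.
Since 4 = old gcd 4, the gcd can only stay the same or decrease.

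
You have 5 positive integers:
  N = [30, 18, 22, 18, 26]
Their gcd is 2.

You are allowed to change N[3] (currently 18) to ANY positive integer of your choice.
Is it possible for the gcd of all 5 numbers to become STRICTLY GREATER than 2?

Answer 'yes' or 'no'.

Current gcd = 2
gcd of all OTHER numbers (without N[3]=18): gcd([30, 18, 22, 26]) = 2
The new gcd after any change is gcd(2, new_value).
This can be at most 2.
Since 2 = old gcd 2, the gcd can only stay the same or decrease.

Answer: no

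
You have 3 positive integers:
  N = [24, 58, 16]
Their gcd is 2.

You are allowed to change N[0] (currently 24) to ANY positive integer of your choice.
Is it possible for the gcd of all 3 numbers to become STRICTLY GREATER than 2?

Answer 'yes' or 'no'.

Current gcd = 2
gcd of all OTHER numbers (without N[0]=24): gcd([58, 16]) = 2
The new gcd after any change is gcd(2, new_value).
This can be at most 2.
Since 2 = old gcd 2, the gcd can only stay the same or decrease.

Answer: no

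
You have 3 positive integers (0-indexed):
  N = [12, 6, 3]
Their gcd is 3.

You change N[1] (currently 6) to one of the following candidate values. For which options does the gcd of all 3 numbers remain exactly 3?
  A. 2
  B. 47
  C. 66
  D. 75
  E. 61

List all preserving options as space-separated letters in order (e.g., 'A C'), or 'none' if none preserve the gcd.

Answer: C D

Derivation:
Old gcd = 3; gcd of others (without N[1]) = 3
New gcd for candidate v: gcd(3, v). Preserves old gcd iff gcd(3, v) = 3.
  Option A: v=2, gcd(3,2)=1 -> changes
  Option B: v=47, gcd(3,47)=1 -> changes
  Option C: v=66, gcd(3,66)=3 -> preserves
  Option D: v=75, gcd(3,75)=3 -> preserves
  Option E: v=61, gcd(3,61)=1 -> changes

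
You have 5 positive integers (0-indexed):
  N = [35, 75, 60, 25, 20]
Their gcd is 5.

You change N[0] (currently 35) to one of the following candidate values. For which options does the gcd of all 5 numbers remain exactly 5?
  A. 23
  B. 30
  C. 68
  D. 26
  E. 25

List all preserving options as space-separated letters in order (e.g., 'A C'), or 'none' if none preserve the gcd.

Old gcd = 5; gcd of others (without N[0]) = 5
New gcd for candidate v: gcd(5, v). Preserves old gcd iff gcd(5, v) = 5.
  Option A: v=23, gcd(5,23)=1 -> changes
  Option B: v=30, gcd(5,30)=5 -> preserves
  Option C: v=68, gcd(5,68)=1 -> changes
  Option D: v=26, gcd(5,26)=1 -> changes
  Option E: v=25, gcd(5,25)=5 -> preserves

Answer: B E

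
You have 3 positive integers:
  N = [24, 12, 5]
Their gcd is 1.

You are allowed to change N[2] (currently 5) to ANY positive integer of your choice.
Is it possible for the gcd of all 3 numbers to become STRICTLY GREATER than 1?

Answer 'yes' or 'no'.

Answer: yes

Derivation:
Current gcd = 1
gcd of all OTHER numbers (without N[2]=5): gcd([24, 12]) = 12
The new gcd after any change is gcd(12, new_value).
This can be at most 12.
Since 12 > old gcd 1, the gcd CAN increase (e.g., set N[2] = 12).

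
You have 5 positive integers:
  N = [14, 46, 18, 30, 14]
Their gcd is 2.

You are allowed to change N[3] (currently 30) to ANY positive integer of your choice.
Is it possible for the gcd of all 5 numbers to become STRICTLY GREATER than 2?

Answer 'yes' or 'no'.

Current gcd = 2
gcd of all OTHER numbers (without N[3]=30): gcd([14, 46, 18, 14]) = 2
The new gcd after any change is gcd(2, new_value).
This can be at most 2.
Since 2 = old gcd 2, the gcd can only stay the same or decrease.

Answer: no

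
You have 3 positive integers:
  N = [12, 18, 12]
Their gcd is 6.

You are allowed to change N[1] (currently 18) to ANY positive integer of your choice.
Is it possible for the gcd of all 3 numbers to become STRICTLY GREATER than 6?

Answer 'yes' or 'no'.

Current gcd = 6
gcd of all OTHER numbers (without N[1]=18): gcd([12, 12]) = 12
The new gcd after any change is gcd(12, new_value).
This can be at most 12.
Since 12 > old gcd 6, the gcd CAN increase (e.g., set N[1] = 12).

Answer: yes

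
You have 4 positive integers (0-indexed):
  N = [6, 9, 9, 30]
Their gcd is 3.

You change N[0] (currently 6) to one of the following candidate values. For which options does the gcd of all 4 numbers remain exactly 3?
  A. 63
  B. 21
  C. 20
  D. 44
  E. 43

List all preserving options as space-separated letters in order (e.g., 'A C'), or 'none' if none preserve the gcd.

Answer: A B

Derivation:
Old gcd = 3; gcd of others (without N[0]) = 3
New gcd for candidate v: gcd(3, v). Preserves old gcd iff gcd(3, v) = 3.
  Option A: v=63, gcd(3,63)=3 -> preserves
  Option B: v=21, gcd(3,21)=3 -> preserves
  Option C: v=20, gcd(3,20)=1 -> changes
  Option D: v=44, gcd(3,44)=1 -> changes
  Option E: v=43, gcd(3,43)=1 -> changes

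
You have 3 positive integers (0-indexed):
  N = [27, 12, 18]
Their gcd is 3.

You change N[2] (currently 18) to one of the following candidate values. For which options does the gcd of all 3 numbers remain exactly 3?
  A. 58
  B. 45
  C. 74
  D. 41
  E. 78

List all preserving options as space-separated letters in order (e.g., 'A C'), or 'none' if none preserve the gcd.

Old gcd = 3; gcd of others (without N[2]) = 3
New gcd for candidate v: gcd(3, v). Preserves old gcd iff gcd(3, v) = 3.
  Option A: v=58, gcd(3,58)=1 -> changes
  Option B: v=45, gcd(3,45)=3 -> preserves
  Option C: v=74, gcd(3,74)=1 -> changes
  Option D: v=41, gcd(3,41)=1 -> changes
  Option E: v=78, gcd(3,78)=3 -> preserves

Answer: B E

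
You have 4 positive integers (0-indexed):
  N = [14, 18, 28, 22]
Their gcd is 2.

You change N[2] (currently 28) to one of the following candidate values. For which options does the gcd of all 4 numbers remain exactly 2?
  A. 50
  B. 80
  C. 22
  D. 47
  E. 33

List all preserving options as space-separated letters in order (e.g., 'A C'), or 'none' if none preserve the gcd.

Old gcd = 2; gcd of others (without N[2]) = 2
New gcd for candidate v: gcd(2, v). Preserves old gcd iff gcd(2, v) = 2.
  Option A: v=50, gcd(2,50)=2 -> preserves
  Option B: v=80, gcd(2,80)=2 -> preserves
  Option C: v=22, gcd(2,22)=2 -> preserves
  Option D: v=47, gcd(2,47)=1 -> changes
  Option E: v=33, gcd(2,33)=1 -> changes

Answer: A B C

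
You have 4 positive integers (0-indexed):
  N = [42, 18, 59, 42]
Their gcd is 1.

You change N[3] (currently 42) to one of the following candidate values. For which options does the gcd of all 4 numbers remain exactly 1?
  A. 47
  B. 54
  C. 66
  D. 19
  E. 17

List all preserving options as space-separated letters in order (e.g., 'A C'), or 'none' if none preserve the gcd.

Old gcd = 1; gcd of others (without N[3]) = 1
New gcd for candidate v: gcd(1, v). Preserves old gcd iff gcd(1, v) = 1.
  Option A: v=47, gcd(1,47)=1 -> preserves
  Option B: v=54, gcd(1,54)=1 -> preserves
  Option C: v=66, gcd(1,66)=1 -> preserves
  Option D: v=19, gcd(1,19)=1 -> preserves
  Option E: v=17, gcd(1,17)=1 -> preserves

Answer: A B C D E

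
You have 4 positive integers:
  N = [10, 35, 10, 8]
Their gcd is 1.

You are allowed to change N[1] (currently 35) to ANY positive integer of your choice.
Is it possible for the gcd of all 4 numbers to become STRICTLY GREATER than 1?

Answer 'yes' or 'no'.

Current gcd = 1
gcd of all OTHER numbers (without N[1]=35): gcd([10, 10, 8]) = 2
The new gcd after any change is gcd(2, new_value).
This can be at most 2.
Since 2 > old gcd 1, the gcd CAN increase (e.g., set N[1] = 2).

Answer: yes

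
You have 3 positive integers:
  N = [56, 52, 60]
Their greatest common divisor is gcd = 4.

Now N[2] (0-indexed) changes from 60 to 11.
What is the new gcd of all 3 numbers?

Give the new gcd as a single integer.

Answer: 1

Derivation:
Numbers: [56, 52, 60], gcd = 4
Change: index 2, 60 -> 11
gcd of the OTHER numbers (without index 2): gcd([56, 52]) = 4
New gcd = gcd(g_others, new_val) = gcd(4, 11) = 1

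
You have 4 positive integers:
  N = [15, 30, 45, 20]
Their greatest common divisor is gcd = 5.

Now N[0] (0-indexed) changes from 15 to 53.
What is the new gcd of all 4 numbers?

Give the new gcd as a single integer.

Numbers: [15, 30, 45, 20], gcd = 5
Change: index 0, 15 -> 53
gcd of the OTHER numbers (without index 0): gcd([30, 45, 20]) = 5
New gcd = gcd(g_others, new_val) = gcd(5, 53) = 1

Answer: 1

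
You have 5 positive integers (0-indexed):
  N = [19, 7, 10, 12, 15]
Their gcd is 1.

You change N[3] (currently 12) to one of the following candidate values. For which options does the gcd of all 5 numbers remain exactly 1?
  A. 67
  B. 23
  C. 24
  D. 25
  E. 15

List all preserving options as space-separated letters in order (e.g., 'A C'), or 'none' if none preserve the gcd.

Answer: A B C D E

Derivation:
Old gcd = 1; gcd of others (without N[3]) = 1
New gcd for candidate v: gcd(1, v). Preserves old gcd iff gcd(1, v) = 1.
  Option A: v=67, gcd(1,67)=1 -> preserves
  Option B: v=23, gcd(1,23)=1 -> preserves
  Option C: v=24, gcd(1,24)=1 -> preserves
  Option D: v=25, gcd(1,25)=1 -> preserves
  Option E: v=15, gcd(1,15)=1 -> preserves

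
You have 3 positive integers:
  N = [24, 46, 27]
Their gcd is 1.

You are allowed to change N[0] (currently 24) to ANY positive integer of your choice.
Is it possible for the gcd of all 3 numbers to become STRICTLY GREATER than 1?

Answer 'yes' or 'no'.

Answer: no

Derivation:
Current gcd = 1
gcd of all OTHER numbers (without N[0]=24): gcd([46, 27]) = 1
The new gcd after any change is gcd(1, new_value).
This can be at most 1.
Since 1 = old gcd 1, the gcd can only stay the same or decrease.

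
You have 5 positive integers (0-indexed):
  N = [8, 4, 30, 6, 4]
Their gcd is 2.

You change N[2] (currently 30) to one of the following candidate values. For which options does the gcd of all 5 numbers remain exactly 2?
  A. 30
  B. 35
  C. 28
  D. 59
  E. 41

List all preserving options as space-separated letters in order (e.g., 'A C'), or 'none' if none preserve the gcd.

Answer: A C

Derivation:
Old gcd = 2; gcd of others (without N[2]) = 2
New gcd for candidate v: gcd(2, v). Preserves old gcd iff gcd(2, v) = 2.
  Option A: v=30, gcd(2,30)=2 -> preserves
  Option B: v=35, gcd(2,35)=1 -> changes
  Option C: v=28, gcd(2,28)=2 -> preserves
  Option D: v=59, gcd(2,59)=1 -> changes
  Option E: v=41, gcd(2,41)=1 -> changes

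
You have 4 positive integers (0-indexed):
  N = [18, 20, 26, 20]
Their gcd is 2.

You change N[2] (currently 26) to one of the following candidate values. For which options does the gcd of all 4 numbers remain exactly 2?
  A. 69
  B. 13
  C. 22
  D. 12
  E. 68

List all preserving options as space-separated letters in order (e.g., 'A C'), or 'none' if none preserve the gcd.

Answer: C D E

Derivation:
Old gcd = 2; gcd of others (without N[2]) = 2
New gcd for candidate v: gcd(2, v). Preserves old gcd iff gcd(2, v) = 2.
  Option A: v=69, gcd(2,69)=1 -> changes
  Option B: v=13, gcd(2,13)=1 -> changes
  Option C: v=22, gcd(2,22)=2 -> preserves
  Option D: v=12, gcd(2,12)=2 -> preserves
  Option E: v=68, gcd(2,68)=2 -> preserves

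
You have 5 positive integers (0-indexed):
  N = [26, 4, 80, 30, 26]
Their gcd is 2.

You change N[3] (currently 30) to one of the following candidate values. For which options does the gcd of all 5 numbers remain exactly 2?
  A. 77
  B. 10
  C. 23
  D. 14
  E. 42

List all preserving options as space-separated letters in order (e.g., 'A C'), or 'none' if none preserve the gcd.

Old gcd = 2; gcd of others (without N[3]) = 2
New gcd for candidate v: gcd(2, v). Preserves old gcd iff gcd(2, v) = 2.
  Option A: v=77, gcd(2,77)=1 -> changes
  Option B: v=10, gcd(2,10)=2 -> preserves
  Option C: v=23, gcd(2,23)=1 -> changes
  Option D: v=14, gcd(2,14)=2 -> preserves
  Option E: v=42, gcd(2,42)=2 -> preserves

Answer: B D E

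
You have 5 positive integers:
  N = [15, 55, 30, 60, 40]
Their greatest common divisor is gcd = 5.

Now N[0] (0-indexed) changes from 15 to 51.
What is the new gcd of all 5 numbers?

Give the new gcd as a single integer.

Answer: 1

Derivation:
Numbers: [15, 55, 30, 60, 40], gcd = 5
Change: index 0, 15 -> 51
gcd of the OTHER numbers (without index 0): gcd([55, 30, 60, 40]) = 5
New gcd = gcd(g_others, new_val) = gcd(5, 51) = 1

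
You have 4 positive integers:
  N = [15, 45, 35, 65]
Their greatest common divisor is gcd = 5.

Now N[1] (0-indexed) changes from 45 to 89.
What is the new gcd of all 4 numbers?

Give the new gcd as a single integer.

Answer: 1

Derivation:
Numbers: [15, 45, 35, 65], gcd = 5
Change: index 1, 45 -> 89
gcd of the OTHER numbers (without index 1): gcd([15, 35, 65]) = 5
New gcd = gcd(g_others, new_val) = gcd(5, 89) = 1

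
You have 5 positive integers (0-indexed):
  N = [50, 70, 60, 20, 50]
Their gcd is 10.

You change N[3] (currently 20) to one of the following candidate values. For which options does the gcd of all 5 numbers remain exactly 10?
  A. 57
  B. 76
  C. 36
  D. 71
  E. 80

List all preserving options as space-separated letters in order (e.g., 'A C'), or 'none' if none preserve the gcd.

Old gcd = 10; gcd of others (without N[3]) = 10
New gcd for candidate v: gcd(10, v). Preserves old gcd iff gcd(10, v) = 10.
  Option A: v=57, gcd(10,57)=1 -> changes
  Option B: v=76, gcd(10,76)=2 -> changes
  Option C: v=36, gcd(10,36)=2 -> changes
  Option D: v=71, gcd(10,71)=1 -> changes
  Option E: v=80, gcd(10,80)=10 -> preserves

Answer: E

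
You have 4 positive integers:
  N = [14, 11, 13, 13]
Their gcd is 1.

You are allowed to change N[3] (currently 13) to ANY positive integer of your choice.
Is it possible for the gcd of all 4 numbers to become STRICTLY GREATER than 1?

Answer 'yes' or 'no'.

Answer: no

Derivation:
Current gcd = 1
gcd of all OTHER numbers (without N[3]=13): gcd([14, 11, 13]) = 1
The new gcd after any change is gcd(1, new_value).
This can be at most 1.
Since 1 = old gcd 1, the gcd can only stay the same or decrease.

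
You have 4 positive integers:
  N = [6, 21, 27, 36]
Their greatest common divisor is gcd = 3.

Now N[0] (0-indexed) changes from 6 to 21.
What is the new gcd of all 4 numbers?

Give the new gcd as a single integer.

Numbers: [6, 21, 27, 36], gcd = 3
Change: index 0, 6 -> 21
gcd of the OTHER numbers (without index 0): gcd([21, 27, 36]) = 3
New gcd = gcd(g_others, new_val) = gcd(3, 21) = 3

Answer: 3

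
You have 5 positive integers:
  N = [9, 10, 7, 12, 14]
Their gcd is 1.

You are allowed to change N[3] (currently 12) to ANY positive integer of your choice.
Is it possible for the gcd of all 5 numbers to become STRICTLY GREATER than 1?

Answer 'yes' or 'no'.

Current gcd = 1
gcd of all OTHER numbers (without N[3]=12): gcd([9, 10, 7, 14]) = 1
The new gcd after any change is gcd(1, new_value).
This can be at most 1.
Since 1 = old gcd 1, the gcd can only stay the same or decrease.

Answer: no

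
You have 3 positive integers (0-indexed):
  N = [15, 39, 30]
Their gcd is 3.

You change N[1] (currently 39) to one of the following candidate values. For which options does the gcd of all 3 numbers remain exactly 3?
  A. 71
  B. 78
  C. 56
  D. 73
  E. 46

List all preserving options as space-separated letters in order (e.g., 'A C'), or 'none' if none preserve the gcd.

Answer: B

Derivation:
Old gcd = 3; gcd of others (without N[1]) = 15
New gcd for candidate v: gcd(15, v). Preserves old gcd iff gcd(15, v) = 3.
  Option A: v=71, gcd(15,71)=1 -> changes
  Option B: v=78, gcd(15,78)=3 -> preserves
  Option C: v=56, gcd(15,56)=1 -> changes
  Option D: v=73, gcd(15,73)=1 -> changes
  Option E: v=46, gcd(15,46)=1 -> changes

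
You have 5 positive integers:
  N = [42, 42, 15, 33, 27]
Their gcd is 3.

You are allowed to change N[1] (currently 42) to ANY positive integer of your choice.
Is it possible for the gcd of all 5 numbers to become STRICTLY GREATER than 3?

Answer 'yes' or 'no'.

Answer: no

Derivation:
Current gcd = 3
gcd of all OTHER numbers (without N[1]=42): gcd([42, 15, 33, 27]) = 3
The new gcd after any change is gcd(3, new_value).
This can be at most 3.
Since 3 = old gcd 3, the gcd can only stay the same or decrease.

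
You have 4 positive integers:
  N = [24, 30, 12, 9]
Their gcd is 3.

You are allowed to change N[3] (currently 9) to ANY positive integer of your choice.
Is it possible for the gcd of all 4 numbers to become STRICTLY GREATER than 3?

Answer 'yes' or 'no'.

Answer: yes

Derivation:
Current gcd = 3
gcd of all OTHER numbers (without N[3]=9): gcd([24, 30, 12]) = 6
The new gcd after any change is gcd(6, new_value).
This can be at most 6.
Since 6 > old gcd 3, the gcd CAN increase (e.g., set N[3] = 6).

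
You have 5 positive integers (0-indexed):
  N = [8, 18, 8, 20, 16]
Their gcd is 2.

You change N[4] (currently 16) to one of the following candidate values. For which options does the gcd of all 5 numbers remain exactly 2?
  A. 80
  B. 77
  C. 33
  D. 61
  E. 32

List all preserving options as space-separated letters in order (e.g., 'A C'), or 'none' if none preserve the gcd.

Old gcd = 2; gcd of others (without N[4]) = 2
New gcd for candidate v: gcd(2, v). Preserves old gcd iff gcd(2, v) = 2.
  Option A: v=80, gcd(2,80)=2 -> preserves
  Option B: v=77, gcd(2,77)=1 -> changes
  Option C: v=33, gcd(2,33)=1 -> changes
  Option D: v=61, gcd(2,61)=1 -> changes
  Option E: v=32, gcd(2,32)=2 -> preserves

Answer: A E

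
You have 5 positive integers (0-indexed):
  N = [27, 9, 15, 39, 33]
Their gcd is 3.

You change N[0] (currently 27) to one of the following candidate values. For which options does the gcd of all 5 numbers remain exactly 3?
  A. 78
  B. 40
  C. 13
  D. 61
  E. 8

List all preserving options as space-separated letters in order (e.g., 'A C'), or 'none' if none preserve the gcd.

Answer: A

Derivation:
Old gcd = 3; gcd of others (without N[0]) = 3
New gcd for candidate v: gcd(3, v). Preserves old gcd iff gcd(3, v) = 3.
  Option A: v=78, gcd(3,78)=3 -> preserves
  Option B: v=40, gcd(3,40)=1 -> changes
  Option C: v=13, gcd(3,13)=1 -> changes
  Option D: v=61, gcd(3,61)=1 -> changes
  Option E: v=8, gcd(3,8)=1 -> changes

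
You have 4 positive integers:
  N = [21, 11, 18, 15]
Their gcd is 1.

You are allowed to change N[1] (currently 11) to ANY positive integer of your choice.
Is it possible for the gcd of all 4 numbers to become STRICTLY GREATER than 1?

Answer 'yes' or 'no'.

Current gcd = 1
gcd of all OTHER numbers (without N[1]=11): gcd([21, 18, 15]) = 3
The new gcd after any change is gcd(3, new_value).
This can be at most 3.
Since 3 > old gcd 1, the gcd CAN increase (e.g., set N[1] = 3).

Answer: yes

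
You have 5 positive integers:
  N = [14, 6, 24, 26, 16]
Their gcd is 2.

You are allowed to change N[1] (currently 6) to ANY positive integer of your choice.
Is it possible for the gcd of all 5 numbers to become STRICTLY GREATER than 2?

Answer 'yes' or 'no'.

Current gcd = 2
gcd of all OTHER numbers (without N[1]=6): gcd([14, 24, 26, 16]) = 2
The new gcd after any change is gcd(2, new_value).
This can be at most 2.
Since 2 = old gcd 2, the gcd can only stay the same or decrease.

Answer: no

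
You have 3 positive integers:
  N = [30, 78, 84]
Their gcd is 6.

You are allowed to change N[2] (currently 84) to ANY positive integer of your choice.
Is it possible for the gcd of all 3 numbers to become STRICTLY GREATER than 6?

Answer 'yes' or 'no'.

Current gcd = 6
gcd of all OTHER numbers (without N[2]=84): gcd([30, 78]) = 6
The new gcd after any change is gcd(6, new_value).
This can be at most 6.
Since 6 = old gcd 6, the gcd can only stay the same or decrease.

Answer: no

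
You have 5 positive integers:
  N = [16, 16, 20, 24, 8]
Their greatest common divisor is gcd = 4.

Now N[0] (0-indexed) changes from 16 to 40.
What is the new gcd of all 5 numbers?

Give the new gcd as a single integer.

Answer: 4

Derivation:
Numbers: [16, 16, 20, 24, 8], gcd = 4
Change: index 0, 16 -> 40
gcd of the OTHER numbers (without index 0): gcd([16, 20, 24, 8]) = 4
New gcd = gcd(g_others, new_val) = gcd(4, 40) = 4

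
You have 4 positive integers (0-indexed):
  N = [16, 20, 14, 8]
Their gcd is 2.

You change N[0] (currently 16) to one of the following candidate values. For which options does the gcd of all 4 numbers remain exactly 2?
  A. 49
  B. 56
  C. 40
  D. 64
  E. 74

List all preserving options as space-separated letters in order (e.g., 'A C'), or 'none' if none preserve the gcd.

Answer: B C D E

Derivation:
Old gcd = 2; gcd of others (without N[0]) = 2
New gcd for candidate v: gcd(2, v). Preserves old gcd iff gcd(2, v) = 2.
  Option A: v=49, gcd(2,49)=1 -> changes
  Option B: v=56, gcd(2,56)=2 -> preserves
  Option C: v=40, gcd(2,40)=2 -> preserves
  Option D: v=64, gcd(2,64)=2 -> preserves
  Option E: v=74, gcd(2,74)=2 -> preserves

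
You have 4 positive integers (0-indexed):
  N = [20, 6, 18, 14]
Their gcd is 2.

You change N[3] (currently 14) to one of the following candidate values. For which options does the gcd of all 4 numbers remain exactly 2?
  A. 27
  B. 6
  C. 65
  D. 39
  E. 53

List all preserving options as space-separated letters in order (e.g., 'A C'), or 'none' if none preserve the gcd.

Answer: B

Derivation:
Old gcd = 2; gcd of others (without N[3]) = 2
New gcd for candidate v: gcd(2, v). Preserves old gcd iff gcd(2, v) = 2.
  Option A: v=27, gcd(2,27)=1 -> changes
  Option B: v=6, gcd(2,6)=2 -> preserves
  Option C: v=65, gcd(2,65)=1 -> changes
  Option D: v=39, gcd(2,39)=1 -> changes
  Option E: v=53, gcd(2,53)=1 -> changes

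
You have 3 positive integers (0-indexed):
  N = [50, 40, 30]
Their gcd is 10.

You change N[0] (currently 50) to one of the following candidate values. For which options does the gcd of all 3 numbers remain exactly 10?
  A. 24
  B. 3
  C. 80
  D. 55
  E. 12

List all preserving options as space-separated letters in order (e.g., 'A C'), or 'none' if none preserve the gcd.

Answer: C

Derivation:
Old gcd = 10; gcd of others (without N[0]) = 10
New gcd for candidate v: gcd(10, v). Preserves old gcd iff gcd(10, v) = 10.
  Option A: v=24, gcd(10,24)=2 -> changes
  Option B: v=3, gcd(10,3)=1 -> changes
  Option C: v=80, gcd(10,80)=10 -> preserves
  Option D: v=55, gcd(10,55)=5 -> changes
  Option E: v=12, gcd(10,12)=2 -> changes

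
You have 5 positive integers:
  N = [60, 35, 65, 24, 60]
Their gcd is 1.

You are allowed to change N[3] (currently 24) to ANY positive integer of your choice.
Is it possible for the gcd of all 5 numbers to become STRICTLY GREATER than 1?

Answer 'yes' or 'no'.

Answer: yes

Derivation:
Current gcd = 1
gcd of all OTHER numbers (without N[3]=24): gcd([60, 35, 65, 60]) = 5
The new gcd after any change is gcd(5, new_value).
This can be at most 5.
Since 5 > old gcd 1, the gcd CAN increase (e.g., set N[3] = 5).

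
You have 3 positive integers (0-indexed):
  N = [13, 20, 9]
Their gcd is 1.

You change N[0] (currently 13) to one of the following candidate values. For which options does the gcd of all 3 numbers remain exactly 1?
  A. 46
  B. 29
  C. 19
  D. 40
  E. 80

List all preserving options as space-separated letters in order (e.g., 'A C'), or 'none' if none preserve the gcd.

Answer: A B C D E

Derivation:
Old gcd = 1; gcd of others (without N[0]) = 1
New gcd for candidate v: gcd(1, v). Preserves old gcd iff gcd(1, v) = 1.
  Option A: v=46, gcd(1,46)=1 -> preserves
  Option B: v=29, gcd(1,29)=1 -> preserves
  Option C: v=19, gcd(1,19)=1 -> preserves
  Option D: v=40, gcd(1,40)=1 -> preserves
  Option E: v=80, gcd(1,80)=1 -> preserves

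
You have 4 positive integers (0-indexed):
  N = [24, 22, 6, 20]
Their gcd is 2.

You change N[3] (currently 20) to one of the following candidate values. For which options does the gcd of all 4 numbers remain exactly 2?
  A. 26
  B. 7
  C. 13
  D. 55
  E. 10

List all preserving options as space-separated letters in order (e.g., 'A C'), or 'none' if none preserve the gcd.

Old gcd = 2; gcd of others (without N[3]) = 2
New gcd for candidate v: gcd(2, v). Preserves old gcd iff gcd(2, v) = 2.
  Option A: v=26, gcd(2,26)=2 -> preserves
  Option B: v=7, gcd(2,7)=1 -> changes
  Option C: v=13, gcd(2,13)=1 -> changes
  Option D: v=55, gcd(2,55)=1 -> changes
  Option E: v=10, gcd(2,10)=2 -> preserves

Answer: A E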